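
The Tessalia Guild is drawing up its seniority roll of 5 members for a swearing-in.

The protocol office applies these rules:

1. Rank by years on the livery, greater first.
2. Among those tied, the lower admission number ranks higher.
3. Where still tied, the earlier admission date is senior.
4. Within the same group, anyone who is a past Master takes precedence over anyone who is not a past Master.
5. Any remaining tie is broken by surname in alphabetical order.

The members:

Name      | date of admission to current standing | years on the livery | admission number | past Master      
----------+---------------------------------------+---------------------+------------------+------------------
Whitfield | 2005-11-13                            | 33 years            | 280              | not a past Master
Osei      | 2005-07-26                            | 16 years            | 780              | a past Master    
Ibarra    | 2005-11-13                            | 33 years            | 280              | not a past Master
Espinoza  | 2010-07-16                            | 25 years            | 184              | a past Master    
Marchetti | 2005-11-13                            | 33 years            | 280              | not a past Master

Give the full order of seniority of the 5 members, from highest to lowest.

By years on the livery (higher first): Ibarra, Marchetti and Whitfield (each 33 years); then Espinoza (25 years); then Osei (16 years).
Ibarra, Marchetti and Whitfield all have admission number 280, so the next rule applies.
Ibarra, Marchetti and Whitfield all have date of admission to current standing 2005-11-13, so the next rule applies.
Ibarra, Marchetti and Whitfield are each not a past Master, so the next rule applies.
Among Ibarra, Marchetti and Whitfield, alphabetically by surname: Ibarra before Marchetti before Whitfield.
Full order: Ibarra, Marchetti, Whitfield, Espinoza, Osei.

Ibarra, Marchetti, Whitfield, Espinoza, Osei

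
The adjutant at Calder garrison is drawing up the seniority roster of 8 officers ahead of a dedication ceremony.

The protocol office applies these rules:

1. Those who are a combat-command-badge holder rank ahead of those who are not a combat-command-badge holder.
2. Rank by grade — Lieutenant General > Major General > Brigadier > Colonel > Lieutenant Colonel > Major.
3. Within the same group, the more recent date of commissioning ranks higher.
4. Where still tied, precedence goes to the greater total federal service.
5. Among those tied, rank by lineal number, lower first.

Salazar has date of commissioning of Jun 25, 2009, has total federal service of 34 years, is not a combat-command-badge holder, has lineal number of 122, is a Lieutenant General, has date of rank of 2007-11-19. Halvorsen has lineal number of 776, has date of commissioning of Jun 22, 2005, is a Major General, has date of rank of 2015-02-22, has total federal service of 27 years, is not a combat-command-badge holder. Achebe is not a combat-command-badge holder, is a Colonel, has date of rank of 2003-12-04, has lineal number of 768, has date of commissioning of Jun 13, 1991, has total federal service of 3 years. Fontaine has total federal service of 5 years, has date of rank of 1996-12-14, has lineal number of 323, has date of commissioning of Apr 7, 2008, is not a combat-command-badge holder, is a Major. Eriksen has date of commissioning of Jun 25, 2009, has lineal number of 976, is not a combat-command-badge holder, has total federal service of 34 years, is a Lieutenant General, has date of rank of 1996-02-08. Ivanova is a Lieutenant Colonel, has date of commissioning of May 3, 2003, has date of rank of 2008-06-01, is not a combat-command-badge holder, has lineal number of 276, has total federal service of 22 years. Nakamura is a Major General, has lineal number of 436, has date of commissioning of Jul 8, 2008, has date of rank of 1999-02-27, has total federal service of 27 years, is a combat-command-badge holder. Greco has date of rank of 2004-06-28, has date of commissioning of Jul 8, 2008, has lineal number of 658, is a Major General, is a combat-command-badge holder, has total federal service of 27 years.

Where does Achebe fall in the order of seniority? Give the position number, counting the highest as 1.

By the first rule: Nakamura and Greco (both a combat-command-badge holder); then Salazar, Eriksen, Halvorsen, Achebe, Ivanova and Fontaine (each not a combat-command-badge holder).
Nakamura and Greco are each Major General, so the next rule applies.
Nakamura and Greco both have date of commissioning Jul 8, 2008, so the next rule applies.
Nakamura and Greco both have total federal service 27 years, so the next rule applies.
Among Nakamura and Greco, by lineal number (lower first): Nakamura (436) before Greco (658).
Among Salazar, Eriksen, Halvorsen, Achebe, Ivanova and Fontaine, by grade: Salazar and Eriksen (Lieutenant General) before Halvorsen (Major General) before Achebe (Colonel) before Ivanova (Lieutenant Colonel) before Fontaine (Major).
Salazar and Eriksen both have date of commissioning Jun 25, 2009, so the next rule applies.
Salazar and Eriksen both have total federal service 34 years, so the next rule applies.
Among Salazar and Eriksen, by lineal number (lower first): Salazar (122) before Eriksen (976).
Order: Nakamura, Greco, Salazar, Eriksen, Halvorsen, Achebe, Ivanova, Fontaine. So position 6.

6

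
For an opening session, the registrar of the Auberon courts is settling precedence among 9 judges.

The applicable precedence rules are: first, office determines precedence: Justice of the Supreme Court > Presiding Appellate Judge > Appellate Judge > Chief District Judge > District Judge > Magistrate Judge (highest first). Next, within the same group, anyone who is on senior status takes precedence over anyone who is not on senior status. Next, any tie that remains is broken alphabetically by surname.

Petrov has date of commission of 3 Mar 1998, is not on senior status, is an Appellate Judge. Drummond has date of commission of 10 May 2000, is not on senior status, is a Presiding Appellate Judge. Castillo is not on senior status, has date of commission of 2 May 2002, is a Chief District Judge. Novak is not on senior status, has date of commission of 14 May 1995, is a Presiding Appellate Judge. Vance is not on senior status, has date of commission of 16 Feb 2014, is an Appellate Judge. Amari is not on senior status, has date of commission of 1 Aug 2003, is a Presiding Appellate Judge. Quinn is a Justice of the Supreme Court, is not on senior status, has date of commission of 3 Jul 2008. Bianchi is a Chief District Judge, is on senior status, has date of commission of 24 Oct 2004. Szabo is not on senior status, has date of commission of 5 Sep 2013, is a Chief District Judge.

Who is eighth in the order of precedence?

By office: Quinn (Justice of the Supreme Court); then Amari, Drummond and Novak (Presiding Appellate Judge); then Petrov and Vance (Appellate Judge); then Bianchi, Castillo and Szabo (Chief District Judge).
Amari, Drummond and Novak are each not on senior status, so the next rule applies.
Among Amari, Drummond and Novak, alphabetically by surname: Amari before Drummond before Novak.
Petrov and Vance are each not on senior status, so the next rule applies.
Among Petrov and Vance, alphabetically by surname: Petrov before Vance.
Among Bianchi, Castillo and Szabo, on senior status before not on senior status: Bianchi (on senior status) before Castillo and Szabo (not on senior status).
Among Castillo and Szabo, alphabetically by surname: Castillo before Szabo.
Order: Quinn, Amari, Drummond, Novak, Petrov, Vance, Bianchi, Castillo, Szabo.

Castillo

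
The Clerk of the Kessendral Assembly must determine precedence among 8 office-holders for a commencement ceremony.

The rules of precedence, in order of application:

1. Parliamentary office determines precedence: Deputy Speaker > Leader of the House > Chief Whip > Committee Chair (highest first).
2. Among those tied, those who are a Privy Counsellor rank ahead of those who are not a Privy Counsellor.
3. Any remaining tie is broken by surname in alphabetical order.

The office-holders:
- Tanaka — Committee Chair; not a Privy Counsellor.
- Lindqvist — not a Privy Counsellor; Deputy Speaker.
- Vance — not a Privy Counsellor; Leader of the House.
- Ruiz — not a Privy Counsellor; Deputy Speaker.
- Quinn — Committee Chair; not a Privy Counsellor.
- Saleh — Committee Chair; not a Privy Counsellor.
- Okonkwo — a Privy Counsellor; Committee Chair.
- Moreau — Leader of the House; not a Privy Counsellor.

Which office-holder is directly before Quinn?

Okonkwo

By parliamentary office: Lindqvist and Ruiz (Deputy Speaker); then Moreau and Vance (Leader of the House); then Okonkwo, Quinn, Saleh and Tanaka (Committee Chair).
Lindqvist and Ruiz are each not a Privy Counsellor, so the next rule applies.
Among Lindqvist and Ruiz, alphabetically by surname: Lindqvist before Ruiz.
Moreau and Vance are each not a Privy Counsellor, so the next rule applies.
Among Moreau and Vance, alphabetically by surname: Moreau before Vance.
Among Okonkwo, Quinn, Saleh and Tanaka, a Privy Counsellor before not a Privy Counsellor: Okonkwo (a Privy Counsellor) before Quinn, Saleh and Tanaka (not a Privy Counsellor).
Among Quinn, Saleh and Tanaka, alphabetically by surname: Quinn before Saleh before Tanaka.
Order: Lindqvist, Ruiz, Moreau, Vance, Okonkwo, Quinn, Saleh, Tanaka.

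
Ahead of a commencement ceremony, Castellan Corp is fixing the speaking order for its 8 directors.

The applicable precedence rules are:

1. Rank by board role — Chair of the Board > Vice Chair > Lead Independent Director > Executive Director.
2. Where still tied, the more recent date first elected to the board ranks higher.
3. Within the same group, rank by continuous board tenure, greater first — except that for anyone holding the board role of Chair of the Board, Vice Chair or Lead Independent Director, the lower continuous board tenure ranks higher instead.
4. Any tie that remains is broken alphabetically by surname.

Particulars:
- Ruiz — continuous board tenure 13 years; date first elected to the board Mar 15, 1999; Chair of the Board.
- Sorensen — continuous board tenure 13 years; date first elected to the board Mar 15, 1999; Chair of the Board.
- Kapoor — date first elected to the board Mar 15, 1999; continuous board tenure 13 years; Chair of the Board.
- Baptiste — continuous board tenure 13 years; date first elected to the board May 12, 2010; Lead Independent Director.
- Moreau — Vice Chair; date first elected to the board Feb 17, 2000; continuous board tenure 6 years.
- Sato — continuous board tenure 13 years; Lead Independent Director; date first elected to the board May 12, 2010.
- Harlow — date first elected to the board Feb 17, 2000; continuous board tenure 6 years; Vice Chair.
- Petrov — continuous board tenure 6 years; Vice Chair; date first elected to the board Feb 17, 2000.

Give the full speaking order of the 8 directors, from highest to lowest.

Kapoor, Ruiz, Sorensen, Harlow, Moreau, Petrov, Baptiste, Sato

By board role: Kapoor, Ruiz and Sorensen (Chair of the Board); then Harlow, Moreau and Petrov (Vice Chair); then Baptiste and Sato (Lead Independent Director).
Kapoor, Ruiz and Sorensen all have date first elected to the board Mar 15, 1999, so the next rule applies.
Kapoor, Ruiz and Sorensen all have continuous board tenure 13 years, so the next rule applies.
Among Kapoor, Ruiz and Sorensen, alphabetically by surname: Kapoor before Ruiz before Sorensen.
Harlow, Moreau and Petrov all have date first elected to the board Feb 17, 2000, so the next rule applies.
Harlow, Moreau and Petrov all have continuous board tenure 6 years, so the next rule applies.
Among Harlow, Moreau and Petrov, alphabetically by surname: Harlow before Moreau before Petrov.
Baptiste and Sato both have date first elected to the board May 12, 2010, so the next rule applies.
Baptiste and Sato both have continuous board tenure 13 years, so the next rule applies.
Among Baptiste and Sato, alphabetically by surname: Baptiste before Sato.
Full order: Kapoor, Ruiz, Sorensen, Harlow, Moreau, Petrov, Baptiste, Sato.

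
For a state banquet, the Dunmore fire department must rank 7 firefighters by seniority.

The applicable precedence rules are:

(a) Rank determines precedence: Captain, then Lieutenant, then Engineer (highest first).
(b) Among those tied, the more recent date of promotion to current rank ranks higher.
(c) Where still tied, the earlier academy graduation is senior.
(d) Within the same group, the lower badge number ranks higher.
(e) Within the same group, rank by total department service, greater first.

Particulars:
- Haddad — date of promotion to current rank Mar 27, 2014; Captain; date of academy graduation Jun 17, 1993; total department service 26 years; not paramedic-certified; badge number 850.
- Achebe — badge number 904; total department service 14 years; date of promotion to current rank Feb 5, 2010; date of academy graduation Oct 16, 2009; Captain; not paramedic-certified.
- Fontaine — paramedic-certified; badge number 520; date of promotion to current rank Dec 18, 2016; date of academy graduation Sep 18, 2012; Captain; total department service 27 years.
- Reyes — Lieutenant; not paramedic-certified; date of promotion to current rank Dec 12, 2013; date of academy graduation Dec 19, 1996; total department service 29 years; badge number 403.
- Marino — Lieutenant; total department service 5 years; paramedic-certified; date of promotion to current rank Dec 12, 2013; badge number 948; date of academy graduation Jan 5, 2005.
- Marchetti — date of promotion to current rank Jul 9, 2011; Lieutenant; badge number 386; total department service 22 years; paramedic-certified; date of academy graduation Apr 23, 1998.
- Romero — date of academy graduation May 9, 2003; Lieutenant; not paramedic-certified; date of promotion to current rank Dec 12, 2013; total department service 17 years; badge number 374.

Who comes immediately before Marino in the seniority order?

By rank: Fontaine, Haddad and Achebe (Captain); then Reyes, Romero, Marino and Marchetti (Lieutenant).
Among Fontaine, Haddad and Achebe, by date of promotion to current rank (later first): Fontaine (Dec 18, 2016) before Haddad (Mar 27, 2014) before Achebe (Feb 5, 2010).
Among Reyes, Romero, Marino and Marchetti, by date of promotion to current rank (later first): Reyes, Romero and Marino (Dec 12, 2013) before Marchetti (Jul 9, 2011).
Among Reyes, Romero and Marino, by date of academy graduation (earlier first): Reyes (Dec 19, 1996) before Romero (May 9, 2003) before Marino (Jan 5, 2005).
Order: Fontaine, Haddad, Achebe, Reyes, Romero, Marino, Marchetti.

Romero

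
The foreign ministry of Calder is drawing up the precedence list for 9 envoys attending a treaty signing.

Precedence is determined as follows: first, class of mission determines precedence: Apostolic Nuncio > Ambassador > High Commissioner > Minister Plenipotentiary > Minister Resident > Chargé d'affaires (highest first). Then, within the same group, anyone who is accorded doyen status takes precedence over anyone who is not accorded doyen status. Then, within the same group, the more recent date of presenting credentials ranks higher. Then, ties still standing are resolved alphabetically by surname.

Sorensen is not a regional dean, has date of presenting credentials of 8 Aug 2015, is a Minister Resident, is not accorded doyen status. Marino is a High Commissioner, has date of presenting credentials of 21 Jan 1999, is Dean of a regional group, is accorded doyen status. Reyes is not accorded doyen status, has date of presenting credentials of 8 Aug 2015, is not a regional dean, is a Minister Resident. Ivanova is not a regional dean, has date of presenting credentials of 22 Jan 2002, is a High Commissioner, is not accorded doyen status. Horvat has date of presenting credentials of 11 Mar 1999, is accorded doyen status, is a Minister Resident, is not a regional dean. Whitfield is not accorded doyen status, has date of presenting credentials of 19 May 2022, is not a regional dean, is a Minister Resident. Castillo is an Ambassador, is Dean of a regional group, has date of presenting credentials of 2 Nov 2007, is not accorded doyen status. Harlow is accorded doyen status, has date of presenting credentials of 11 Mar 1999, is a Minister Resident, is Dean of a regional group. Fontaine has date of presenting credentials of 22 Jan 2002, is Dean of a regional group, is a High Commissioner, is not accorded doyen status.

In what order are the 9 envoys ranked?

Castillo, Marino, Fontaine, Ivanova, Harlow, Horvat, Whitfield, Reyes, Sorensen

By class of mission: Castillo (Ambassador); then Marino, Fontaine and Ivanova (High Commissioner); then Harlow, Horvat, Whitfield, Reyes and Sorensen (Minister Resident).
Among Marino, Fontaine and Ivanova, accorded doyen status before not accorded doyen status: Marino (accorded doyen status) before Fontaine and Ivanova (not accorded doyen status).
Fontaine and Ivanova both have date of presenting credentials 22 Jan 2002, so the next rule applies.
Among Fontaine and Ivanova, alphabetically by surname: Fontaine before Ivanova.
Among Harlow, Horvat, Whitfield, Reyes and Sorensen, accorded doyen status before not accorded doyen status: Harlow and Horvat (accorded doyen status) before Whitfield, Reyes and Sorensen (not accorded doyen status).
Harlow and Horvat both have date of presenting credentials 11 Mar 1999, so the next rule applies.
Among Harlow and Horvat, alphabetically by surname: Harlow before Horvat.
Among Whitfield, Reyes and Sorensen, by date of presenting credentials (later first): Whitfield (19 May 2022) before Reyes and Sorensen (8 Aug 2015).
Among Reyes and Sorensen, alphabetically by surname: Reyes before Sorensen.
Full order: Castillo, Marino, Fontaine, Ivanova, Harlow, Horvat, Whitfield, Reyes, Sorensen.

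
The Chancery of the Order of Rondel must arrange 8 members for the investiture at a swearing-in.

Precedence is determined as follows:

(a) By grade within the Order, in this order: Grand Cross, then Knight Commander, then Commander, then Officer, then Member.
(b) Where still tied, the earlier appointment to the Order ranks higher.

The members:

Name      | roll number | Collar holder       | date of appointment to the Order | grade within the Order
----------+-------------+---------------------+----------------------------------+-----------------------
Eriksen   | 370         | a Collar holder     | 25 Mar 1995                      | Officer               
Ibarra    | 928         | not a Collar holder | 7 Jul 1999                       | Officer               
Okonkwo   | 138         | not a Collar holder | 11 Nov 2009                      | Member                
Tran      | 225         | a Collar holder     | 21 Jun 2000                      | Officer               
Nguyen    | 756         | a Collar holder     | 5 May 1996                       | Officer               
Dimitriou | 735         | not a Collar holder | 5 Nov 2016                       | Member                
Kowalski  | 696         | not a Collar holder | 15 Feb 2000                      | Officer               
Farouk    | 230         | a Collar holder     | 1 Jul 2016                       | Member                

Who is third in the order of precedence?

Ibarra

By grade within the Order: Eriksen, Nguyen, Ibarra, Kowalski and Tran (Officer); then Okonkwo, Farouk and Dimitriou (Member).
Among Eriksen, Nguyen, Ibarra, Kowalski and Tran, by date of appointment to the Order (earlier first): Eriksen (25 Mar 1995) before Nguyen (5 May 1996) before Ibarra (7 Jul 1999) before Kowalski (15 Feb 2000) before Tran (21 Jun 2000).
Among Okonkwo, Farouk and Dimitriou, by date of appointment to the Order (earlier first): Okonkwo (11 Nov 2009) before Farouk (1 Jul 2016) before Dimitriou (5 Nov 2016).
Order: Eriksen, Nguyen, Ibarra, Kowalski, Tran, Okonkwo, Farouk, Dimitriou.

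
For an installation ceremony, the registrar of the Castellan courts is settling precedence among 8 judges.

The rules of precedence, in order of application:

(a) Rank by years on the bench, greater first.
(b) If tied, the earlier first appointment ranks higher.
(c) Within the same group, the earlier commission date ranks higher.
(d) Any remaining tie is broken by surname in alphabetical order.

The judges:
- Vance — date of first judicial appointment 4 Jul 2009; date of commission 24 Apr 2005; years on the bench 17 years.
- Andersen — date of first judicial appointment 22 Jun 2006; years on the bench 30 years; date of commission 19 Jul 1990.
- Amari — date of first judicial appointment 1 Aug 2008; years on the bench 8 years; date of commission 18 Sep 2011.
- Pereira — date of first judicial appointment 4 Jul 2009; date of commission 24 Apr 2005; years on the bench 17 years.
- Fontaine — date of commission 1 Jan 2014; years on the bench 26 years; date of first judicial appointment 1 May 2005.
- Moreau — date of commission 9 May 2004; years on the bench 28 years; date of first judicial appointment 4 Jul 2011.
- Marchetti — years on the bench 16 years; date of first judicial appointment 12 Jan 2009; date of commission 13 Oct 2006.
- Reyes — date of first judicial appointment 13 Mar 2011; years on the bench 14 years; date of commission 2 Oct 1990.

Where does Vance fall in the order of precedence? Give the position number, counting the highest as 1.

By years on the bench (higher first): Andersen (30 years); then Moreau (28 years); then Fontaine (26 years); then Pereira and Vance (both 17 years); then Marchetti (16 years); then Reyes (14 years); then Amari (8 years).
Pereira and Vance both have date of first judicial appointment 4 Jul 2009, so the next rule applies.
Pereira and Vance both have date of commission 24 Apr 2005, so the next rule applies.
Among Pereira and Vance, alphabetically by surname: Pereira before Vance.
Order: Andersen, Moreau, Fontaine, Pereira, Vance, Marchetti, Reyes, Amari. So position 5.

5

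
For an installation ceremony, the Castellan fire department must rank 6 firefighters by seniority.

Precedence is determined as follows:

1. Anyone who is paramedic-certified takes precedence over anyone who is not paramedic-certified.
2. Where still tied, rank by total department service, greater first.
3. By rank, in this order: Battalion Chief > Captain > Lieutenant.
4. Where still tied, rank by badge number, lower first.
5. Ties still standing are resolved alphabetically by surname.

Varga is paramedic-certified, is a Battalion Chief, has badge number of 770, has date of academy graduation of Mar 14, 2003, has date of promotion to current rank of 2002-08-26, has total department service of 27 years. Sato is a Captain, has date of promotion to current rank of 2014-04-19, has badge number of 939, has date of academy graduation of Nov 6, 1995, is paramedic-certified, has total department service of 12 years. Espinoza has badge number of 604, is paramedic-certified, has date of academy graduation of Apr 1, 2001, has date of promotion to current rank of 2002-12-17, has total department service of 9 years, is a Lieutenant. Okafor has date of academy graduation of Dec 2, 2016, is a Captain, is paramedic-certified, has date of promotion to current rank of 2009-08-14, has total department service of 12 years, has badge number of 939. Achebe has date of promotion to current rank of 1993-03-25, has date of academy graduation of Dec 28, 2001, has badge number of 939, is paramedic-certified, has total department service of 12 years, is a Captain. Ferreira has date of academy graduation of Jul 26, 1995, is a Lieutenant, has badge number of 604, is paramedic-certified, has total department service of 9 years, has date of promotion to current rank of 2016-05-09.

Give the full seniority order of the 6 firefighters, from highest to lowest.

By the first rule: Varga, Achebe, Okafor, Sato, Espinoza and Ferreira (each paramedic-certified).
Among Varga, Achebe, Okafor, Sato, Espinoza and Ferreira, by total department service (higher first): Varga (27 years) before Achebe, Okafor and Sato (12 years) before Espinoza and Ferreira (9 years).
Achebe, Okafor and Sato are each Captain, so the next rule applies.
Achebe, Okafor and Sato all have badge number 939, so the next rule applies.
Among Achebe, Okafor and Sato, alphabetically by surname: Achebe before Okafor before Sato.
Espinoza and Ferreira are each Lieutenant, so the next rule applies.
Espinoza and Ferreira both have badge number 604, so the next rule applies.
Among Espinoza and Ferreira, alphabetically by surname: Espinoza before Ferreira.
Full order: Varga, Achebe, Okafor, Sato, Espinoza, Ferreira.

Varga, Achebe, Okafor, Sato, Espinoza, Ferreira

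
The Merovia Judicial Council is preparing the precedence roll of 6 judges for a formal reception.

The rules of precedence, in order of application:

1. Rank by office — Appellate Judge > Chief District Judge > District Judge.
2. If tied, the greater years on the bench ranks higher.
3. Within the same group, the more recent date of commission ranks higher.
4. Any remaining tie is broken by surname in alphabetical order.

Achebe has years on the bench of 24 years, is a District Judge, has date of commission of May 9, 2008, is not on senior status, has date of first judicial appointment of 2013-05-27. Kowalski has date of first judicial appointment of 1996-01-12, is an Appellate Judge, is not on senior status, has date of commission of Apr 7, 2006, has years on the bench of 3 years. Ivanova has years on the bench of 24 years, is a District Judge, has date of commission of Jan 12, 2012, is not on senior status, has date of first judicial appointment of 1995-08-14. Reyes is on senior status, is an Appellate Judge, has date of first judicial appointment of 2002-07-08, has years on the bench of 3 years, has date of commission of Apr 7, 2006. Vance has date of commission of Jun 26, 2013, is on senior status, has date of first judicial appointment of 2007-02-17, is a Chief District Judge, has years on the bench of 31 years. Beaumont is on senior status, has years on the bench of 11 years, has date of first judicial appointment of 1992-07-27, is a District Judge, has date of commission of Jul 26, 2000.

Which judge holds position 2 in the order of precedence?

By office: Kowalski and Reyes (Appellate Judge); then Vance (Chief District Judge); then Ivanova, Achebe and Beaumont (District Judge).
Kowalski and Reyes both have years on the bench 3 years, so the next rule applies.
Kowalski and Reyes both have date of commission Apr 7, 2006, so the next rule applies.
Among Kowalski and Reyes, alphabetically by surname: Kowalski before Reyes.
Among Ivanova, Achebe and Beaumont, by years on the bench (higher first): Ivanova and Achebe (24 years) before Beaumont (11 years).
Among Ivanova and Achebe, by date of commission (later first): Ivanova (Jan 12, 2012) before Achebe (May 9, 2008).
Order: Kowalski, Reyes, Vance, Ivanova, Achebe, Beaumont.

Reyes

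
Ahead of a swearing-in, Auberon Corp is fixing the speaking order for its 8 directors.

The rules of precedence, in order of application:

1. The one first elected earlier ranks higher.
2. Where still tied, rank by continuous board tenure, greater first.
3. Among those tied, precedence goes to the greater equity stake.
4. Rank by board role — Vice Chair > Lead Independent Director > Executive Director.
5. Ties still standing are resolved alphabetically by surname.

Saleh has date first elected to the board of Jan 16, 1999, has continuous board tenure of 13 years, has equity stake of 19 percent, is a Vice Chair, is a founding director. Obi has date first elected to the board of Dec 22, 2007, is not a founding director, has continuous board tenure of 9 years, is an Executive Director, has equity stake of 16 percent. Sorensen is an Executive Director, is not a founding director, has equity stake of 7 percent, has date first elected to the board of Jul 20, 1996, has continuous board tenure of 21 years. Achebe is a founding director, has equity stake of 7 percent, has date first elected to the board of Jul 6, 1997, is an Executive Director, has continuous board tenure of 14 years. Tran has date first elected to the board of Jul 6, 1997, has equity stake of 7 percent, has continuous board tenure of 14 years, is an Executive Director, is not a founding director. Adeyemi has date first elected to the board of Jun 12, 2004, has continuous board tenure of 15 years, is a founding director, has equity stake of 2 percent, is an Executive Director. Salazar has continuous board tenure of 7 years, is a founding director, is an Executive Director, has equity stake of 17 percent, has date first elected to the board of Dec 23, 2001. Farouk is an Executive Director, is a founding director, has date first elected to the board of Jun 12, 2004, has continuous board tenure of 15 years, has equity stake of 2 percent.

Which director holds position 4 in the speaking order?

Saleh

By date first elected to the board (earlier first): Sorensen (Jul 20, 1996); then Achebe and Tran (both Jul 6, 1997); then Saleh (Jan 16, 1999); then Salazar (Dec 23, 2001); then Adeyemi and Farouk (both Jun 12, 2004); then Obi (Dec 22, 2007).
Achebe and Tran both have continuous board tenure 14 years, so the next rule applies.
Achebe and Tran both have equity stake 7 percent, so the next rule applies.
Achebe and Tran are each Executive Director, so the next rule applies.
Among Achebe and Tran, alphabetically by surname: Achebe before Tran.
Adeyemi and Farouk both have continuous board tenure 15 years, so the next rule applies.
Adeyemi and Farouk both have equity stake 2 percent, so the next rule applies.
Adeyemi and Farouk are each Executive Director, so the next rule applies.
Among Adeyemi and Farouk, alphabetically by surname: Adeyemi before Farouk.
Order: Sorensen, Achebe, Tran, Saleh, Salazar, Adeyemi, Farouk, Obi.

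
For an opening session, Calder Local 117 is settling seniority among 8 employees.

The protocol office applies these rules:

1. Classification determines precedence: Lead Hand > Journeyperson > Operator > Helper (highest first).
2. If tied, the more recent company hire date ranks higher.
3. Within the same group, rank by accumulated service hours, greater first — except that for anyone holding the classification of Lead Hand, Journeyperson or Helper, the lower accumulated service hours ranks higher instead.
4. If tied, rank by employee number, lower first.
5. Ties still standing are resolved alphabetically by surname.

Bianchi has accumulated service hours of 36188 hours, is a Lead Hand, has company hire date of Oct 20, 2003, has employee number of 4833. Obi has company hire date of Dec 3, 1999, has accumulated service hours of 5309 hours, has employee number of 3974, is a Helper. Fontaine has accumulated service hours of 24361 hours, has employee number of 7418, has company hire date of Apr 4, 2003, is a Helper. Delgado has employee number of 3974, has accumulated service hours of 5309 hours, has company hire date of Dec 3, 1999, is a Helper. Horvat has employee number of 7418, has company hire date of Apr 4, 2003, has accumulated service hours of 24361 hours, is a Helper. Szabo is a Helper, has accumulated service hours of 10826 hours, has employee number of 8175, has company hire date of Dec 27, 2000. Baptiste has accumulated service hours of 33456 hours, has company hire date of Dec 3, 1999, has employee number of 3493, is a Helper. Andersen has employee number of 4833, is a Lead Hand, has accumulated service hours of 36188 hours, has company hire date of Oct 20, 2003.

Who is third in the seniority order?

Fontaine

By classification: Andersen and Bianchi (Lead Hand); then Fontaine, Horvat, Szabo, Delgado, Obi and Baptiste (Helper).
Andersen and Bianchi both have company hire date Oct 20, 2003, so the next rule applies.
Andersen and Bianchi both have accumulated service hours 36188 hours, so the next rule applies.
Andersen and Bianchi both have employee number 4833, so the next rule applies.
Among Andersen and Bianchi, alphabetically by surname: Andersen before Bianchi.
Among Fontaine, Horvat, Szabo, Delgado, Obi and Baptiste, by company hire date (later first): Fontaine and Horvat (Apr 4, 2003) before Szabo (Dec 27, 2000) before Delgado, Obi and Baptiste (Dec 3, 1999).
Fontaine and Horvat both have accumulated service hours 24361 hours, so the next rule applies.
Fontaine and Horvat both have employee number 7418, so the next rule applies.
Among Fontaine and Horvat, alphabetically by surname: Fontaine before Horvat.
Among Delgado, Obi and Baptiste, by accumulated service hours (lower first) (reversed rule for this group): Delgado and Obi (5309 hours) before Baptiste (33456 hours).
Delgado and Obi both have employee number 3974, so the next rule applies.
Among Delgado and Obi, alphabetically by surname: Delgado before Obi.
Order: Andersen, Bianchi, Fontaine, Horvat, Szabo, Delgado, Obi, Baptiste.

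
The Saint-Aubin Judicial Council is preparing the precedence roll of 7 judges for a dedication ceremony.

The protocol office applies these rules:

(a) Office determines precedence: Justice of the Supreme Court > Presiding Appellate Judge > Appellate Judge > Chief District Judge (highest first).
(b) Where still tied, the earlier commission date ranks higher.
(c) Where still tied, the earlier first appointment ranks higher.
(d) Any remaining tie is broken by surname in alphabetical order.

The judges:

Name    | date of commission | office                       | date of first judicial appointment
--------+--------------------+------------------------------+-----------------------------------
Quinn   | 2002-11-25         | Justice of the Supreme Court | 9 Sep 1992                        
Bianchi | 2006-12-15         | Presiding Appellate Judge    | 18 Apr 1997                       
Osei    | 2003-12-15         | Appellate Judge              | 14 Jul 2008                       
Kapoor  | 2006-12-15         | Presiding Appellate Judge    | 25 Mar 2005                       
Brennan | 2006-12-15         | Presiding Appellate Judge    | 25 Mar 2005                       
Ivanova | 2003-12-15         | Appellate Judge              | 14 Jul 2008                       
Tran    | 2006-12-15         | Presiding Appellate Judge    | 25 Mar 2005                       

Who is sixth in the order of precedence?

Ivanova

By office: Quinn (Justice of the Supreme Court); then Bianchi, Brennan, Kapoor and Tran (Presiding Appellate Judge); then Ivanova and Osei (Appellate Judge).
Bianchi, Brennan, Kapoor and Tran all have date of commission 2006-12-15, so the next rule applies.
Among Bianchi, Brennan, Kapoor and Tran, by date of first judicial appointment (earlier first): Bianchi (18 Apr 1997) before Brennan, Kapoor and Tran (25 Mar 2005).
Among Brennan, Kapoor and Tran, alphabetically by surname: Brennan before Kapoor before Tran.
Ivanova and Osei both have date of commission 2003-12-15, so the next rule applies.
Ivanova and Osei both have date of first judicial appointment 14 Jul 2008, so the next rule applies.
Among Ivanova and Osei, alphabetically by surname: Ivanova before Osei.
Order: Quinn, Bianchi, Brennan, Kapoor, Tran, Ivanova, Osei.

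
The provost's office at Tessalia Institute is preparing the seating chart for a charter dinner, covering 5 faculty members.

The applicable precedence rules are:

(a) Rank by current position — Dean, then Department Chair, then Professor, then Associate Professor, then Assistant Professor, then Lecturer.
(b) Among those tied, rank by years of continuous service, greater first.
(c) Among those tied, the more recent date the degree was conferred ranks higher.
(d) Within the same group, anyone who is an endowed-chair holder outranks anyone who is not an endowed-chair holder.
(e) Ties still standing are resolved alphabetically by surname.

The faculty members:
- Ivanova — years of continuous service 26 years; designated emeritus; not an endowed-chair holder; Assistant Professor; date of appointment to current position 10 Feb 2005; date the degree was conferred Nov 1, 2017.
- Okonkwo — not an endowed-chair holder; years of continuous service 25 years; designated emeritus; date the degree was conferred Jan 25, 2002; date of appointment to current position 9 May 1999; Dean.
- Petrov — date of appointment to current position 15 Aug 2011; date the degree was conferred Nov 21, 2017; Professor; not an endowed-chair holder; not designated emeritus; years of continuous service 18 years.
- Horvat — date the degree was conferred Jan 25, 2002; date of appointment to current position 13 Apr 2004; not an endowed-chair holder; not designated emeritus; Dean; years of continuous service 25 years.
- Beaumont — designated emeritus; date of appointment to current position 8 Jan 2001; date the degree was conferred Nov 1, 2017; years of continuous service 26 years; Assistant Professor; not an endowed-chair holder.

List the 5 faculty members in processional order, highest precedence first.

By current position: Horvat and Okonkwo (Dean); then Petrov (Professor); then Beaumont and Ivanova (Assistant Professor).
Horvat and Okonkwo both have years of continuous service 25 years, so the next rule applies.
Horvat and Okonkwo both have date the degree was conferred Jan 25, 2002, so the next rule applies.
Horvat and Okonkwo are each not an endowed-chair holder, so the next rule applies.
Among Horvat and Okonkwo, alphabetically by surname: Horvat before Okonkwo.
Beaumont and Ivanova both have years of continuous service 26 years, so the next rule applies.
Beaumont and Ivanova both have date the degree was conferred Nov 1, 2017, so the next rule applies.
Beaumont and Ivanova are each not an endowed-chair holder, so the next rule applies.
Among Beaumont and Ivanova, alphabetically by surname: Beaumont before Ivanova.
Full order: Horvat, Okonkwo, Petrov, Beaumont, Ivanova.

Horvat, Okonkwo, Petrov, Beaumont, Ivanova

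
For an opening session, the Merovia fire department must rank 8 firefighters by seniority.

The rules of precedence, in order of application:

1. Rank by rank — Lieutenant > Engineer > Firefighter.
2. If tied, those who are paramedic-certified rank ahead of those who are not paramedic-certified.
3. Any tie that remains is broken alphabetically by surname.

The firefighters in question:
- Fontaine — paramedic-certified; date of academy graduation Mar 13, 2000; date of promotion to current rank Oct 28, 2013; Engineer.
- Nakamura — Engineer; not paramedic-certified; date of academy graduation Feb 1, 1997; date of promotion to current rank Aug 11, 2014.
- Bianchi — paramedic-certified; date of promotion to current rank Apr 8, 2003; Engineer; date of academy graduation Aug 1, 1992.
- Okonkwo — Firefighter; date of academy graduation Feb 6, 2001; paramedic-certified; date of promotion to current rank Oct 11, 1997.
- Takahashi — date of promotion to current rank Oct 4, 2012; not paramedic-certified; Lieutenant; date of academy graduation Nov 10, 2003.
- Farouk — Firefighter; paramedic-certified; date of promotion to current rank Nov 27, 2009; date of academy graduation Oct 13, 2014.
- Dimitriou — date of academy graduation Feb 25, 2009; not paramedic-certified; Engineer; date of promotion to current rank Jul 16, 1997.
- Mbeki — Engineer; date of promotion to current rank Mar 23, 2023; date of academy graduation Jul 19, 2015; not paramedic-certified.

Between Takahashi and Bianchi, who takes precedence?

By rank: Takahashi (Lieutenant); then Bianchi, Fontaine, Dimitriou, Mbeki and Nakamura (Engineer); then Farouk and Okonkwo (Firefighter).
Among Bianchi, Fontaine, Dimitriou, Mbeki and Nakamura, paramedic-certified before not paramedic-certified: Bianchi and Fontaine (paramedic-certified) before Dimitriou, Mbeki and Nakamura (not paramedic-certified).
Among Bianchi and Fontaine, alphabetically by surname: Bianchi before Fontaine.
Among Dimitriou, Mbeki and Nakamura, alphabetically by surname: Dimitriou before Mbeki before Nakamura.
Farouk and Okonkwo are each paramedic-certified, so the next rule applies.
Among Farouk and Okonkwo, alphabetically by surname: Farouk before Okonkwo.
So Takahashi takes precedence.

Takahashi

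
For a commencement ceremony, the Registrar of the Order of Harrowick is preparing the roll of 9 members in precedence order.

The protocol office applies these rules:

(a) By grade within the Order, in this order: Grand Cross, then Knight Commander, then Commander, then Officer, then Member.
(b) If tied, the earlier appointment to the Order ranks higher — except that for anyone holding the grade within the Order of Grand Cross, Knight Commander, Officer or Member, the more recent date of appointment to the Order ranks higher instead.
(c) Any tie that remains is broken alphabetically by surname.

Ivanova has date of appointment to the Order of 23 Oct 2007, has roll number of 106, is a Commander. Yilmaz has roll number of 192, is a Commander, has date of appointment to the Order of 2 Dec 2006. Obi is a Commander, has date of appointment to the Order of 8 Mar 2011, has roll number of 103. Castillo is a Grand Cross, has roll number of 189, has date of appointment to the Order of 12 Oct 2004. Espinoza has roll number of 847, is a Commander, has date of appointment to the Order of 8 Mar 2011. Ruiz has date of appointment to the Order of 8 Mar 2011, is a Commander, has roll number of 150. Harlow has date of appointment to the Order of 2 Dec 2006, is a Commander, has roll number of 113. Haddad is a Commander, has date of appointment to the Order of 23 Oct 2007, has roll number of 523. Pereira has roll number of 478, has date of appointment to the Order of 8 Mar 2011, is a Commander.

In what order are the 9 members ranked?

By grade within the Order: Castillo (Grand Cross); then Harlow, Yilmaz, Haddad, Ivanova, Espinoza, Obi, Pereira and Ruiz (Commander).
Among Harlow, Yilmaz, Haddad, Ivanova, Espinoza, Obi, Pereira and Ruiz, by date of appointment to the Order (earlier first): Harlow and Yilmaz (2 Dec 2006) before Haddad and Ivanova (23 Oct 2007) before Espinoza, Obi, Pereira and Ruiz (8 Mar 2011).
Among Harlow and Yilmaz, alphabetically by surname: Harlow before Yilmaz.
Among Haddad and Ivanova, alphabetically by surname: Haddad before Ivanova.
Among Espinoza, Obi, Pereira and Ruiz, alphabetically by surname: Espinoza before Obi before Pereira before Ruiz.
Full order: Castillo, Harlow, Yilmaz, Haddad, Ivanova, Espinoza, Obi, Pereira, Ruiz.

Castillo, Harlow, Yilmaz, Haddad, Ivanova, Espinoza, Obi, Pereira, Ruiz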